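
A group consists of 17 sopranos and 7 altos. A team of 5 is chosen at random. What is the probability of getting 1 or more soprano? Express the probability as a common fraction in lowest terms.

2023/2024

Total selections: C(24,5) = 42504.
The complement is all 5 are altos: C(7,5) = 21.
Probability = 1 − 21/42504 = 42483/42504 = 2023/2024.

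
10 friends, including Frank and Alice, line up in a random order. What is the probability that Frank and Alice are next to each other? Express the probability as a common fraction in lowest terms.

1/5

There are 10! = 3628800 arrangements.
Treat Frank and Alice as a block: 9! arrangements of the blocks × 2 orders within the block = 2·362880 = 725760.
Probability = 725760/3628800 = 1/5.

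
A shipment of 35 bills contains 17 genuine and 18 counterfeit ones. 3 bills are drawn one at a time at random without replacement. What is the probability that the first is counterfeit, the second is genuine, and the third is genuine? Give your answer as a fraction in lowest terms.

48/385

Multiply the conditional probabilities at each draw: 18/35 · 17/34 · 16/33 = 4896/39270 = 48/385.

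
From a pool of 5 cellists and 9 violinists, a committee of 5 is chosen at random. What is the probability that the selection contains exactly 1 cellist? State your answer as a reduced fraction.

Total number of selections: C(14,5) = 2002.
Selections with exactly 1 cellist: choose 1 of the 5 cellists and 4 of the 9 violinists, C(5,1)·C(9,4) = 5·126 = 630.
Probability = 630/2002 = 45/143.

45/143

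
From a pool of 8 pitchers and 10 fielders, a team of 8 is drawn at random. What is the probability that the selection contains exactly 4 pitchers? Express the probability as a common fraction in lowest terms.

2450/7293

The sample space is all 8-subsets of the 18: C(18,8) = 43758.
Selections with exactly 4 pitchers: choose 4 of the 8 pitchers and 4 of the 10 fielders, C(8,4)·C(10,4) = 70·210 = 14700.
Probability = 14700/43758 = 2450/7293.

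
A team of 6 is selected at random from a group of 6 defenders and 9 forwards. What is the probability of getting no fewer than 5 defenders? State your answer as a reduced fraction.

1/91

Total selections: C(15,6) = 5005.
Favorable selections (no fewer than 5 defenders): C(6,5)·C(9,1) + C(6,6)·C(9,0) = 54 + 1 = 55.
Probability = 55/5005 = 1/91.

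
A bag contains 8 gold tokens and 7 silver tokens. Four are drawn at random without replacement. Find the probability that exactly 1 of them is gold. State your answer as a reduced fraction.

8/39

Total number of selections: C(15,4) = 1365.
Selections with exactly 1 gold: choose 1 of the 8 gold and 3 of the 7 silver, C(8,1)·C(7,3) = 8·35 = 280.
Probability = 280/1365 = 8/39.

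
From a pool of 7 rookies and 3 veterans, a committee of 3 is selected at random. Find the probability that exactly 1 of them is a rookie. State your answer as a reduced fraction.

Total number of selections: C(10,3) = 120.
Selections with exactly 1 rookie: choose 1 of the 7 rookies and 2 of the 3 veterans, C(7,1)·C(3,2) = 7·3 = 21.
Probability = 21/120 = 7/40.

7/40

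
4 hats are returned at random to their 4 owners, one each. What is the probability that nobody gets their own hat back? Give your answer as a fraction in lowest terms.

There are 4! = 24 assignments.
By inclusion-exclusion, assignments with no fixed points: C(4,0)·4! − C(4,1)·3! + C(4,2)·2! − C(4,3)·1! + C(4,4)·0! = 9.
Probability = 9/24 = 3/8.

3/8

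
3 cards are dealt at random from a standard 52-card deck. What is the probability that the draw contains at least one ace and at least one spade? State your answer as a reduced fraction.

There are C(52,3) = 22100 possible draws.
By inclusion-exclusion on the complements, draws missing all aces or all spades: C(48,3) + C(39,3) − C(36,3) = 17296 + 9139 − 7140 = 19295.
So draws with at least one of each: 22100 − 19295 = 2805, probability 2805/22100 = 33/260.

33/260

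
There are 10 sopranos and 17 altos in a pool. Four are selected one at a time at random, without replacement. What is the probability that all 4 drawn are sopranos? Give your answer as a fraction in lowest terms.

Multiply the conditional probabilities at each draw: 10/27 · 9/26 · 8/25 · 7/24 = 5040/421200 = 7/585.

7/585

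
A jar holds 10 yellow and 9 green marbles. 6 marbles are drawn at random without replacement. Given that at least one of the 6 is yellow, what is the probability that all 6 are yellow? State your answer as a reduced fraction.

5/644

Work in counts. Selections with at least one yellow: C(19,6) − C(9,6) = 27132 − 84 = 27048.
Of those, selections where all 6 are yellow: C(10,6) = 210.
Conditional probability = 210/27048 = 5/644.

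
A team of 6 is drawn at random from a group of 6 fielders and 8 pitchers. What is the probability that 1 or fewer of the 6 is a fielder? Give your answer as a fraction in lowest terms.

4/33

There are C(14,6) = 3003 ways to choose the 6.
Favorable selections (1 or fewer fielder): C(6,0)·C(8,6) + C(6,1)·C(8,5) = 28 + 336 = 364.
Probability = 364/3003 = 4/33.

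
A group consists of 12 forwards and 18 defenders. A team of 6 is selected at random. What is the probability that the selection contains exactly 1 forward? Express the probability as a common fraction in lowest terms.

Total number of selections: C(30,6) = 593775.
Selections with exactly 1 forward: choose 1 of the 12 forwards and 5 of the 18 defenders, C(12,1)·C(18,5) = 12·8568 = 102816.
Probability = 102816/593775 = 1632/9425.

1632/9425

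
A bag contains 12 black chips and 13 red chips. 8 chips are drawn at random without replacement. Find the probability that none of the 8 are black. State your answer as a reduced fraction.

13/10925

There are C(25,8) = 1081575 possible selections.
Selections with no black (all red): C(13,8) = 1287.
Probability = 1287/1081575 = 13/10925.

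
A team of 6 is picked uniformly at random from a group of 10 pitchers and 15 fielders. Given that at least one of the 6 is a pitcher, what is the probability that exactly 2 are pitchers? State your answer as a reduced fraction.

585/1639

Work in counts. Selections with at least one pitcher: C(25,6) − C(15,6) = 177100 − 5005 = 172095.
Of those, selections where exactly 2 are pitchers: C(10,2)·C(15,4) = 45·1365 = 61425.
Conditional probability = 61425/172095 = 585/1639.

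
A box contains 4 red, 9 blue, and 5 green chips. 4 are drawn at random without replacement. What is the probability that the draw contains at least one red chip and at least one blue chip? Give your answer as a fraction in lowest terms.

19/30

There are C(18,4) = 3060 possible draws.
By inclusion-exclusion on the complements, draws missing all red or all blue: C(14,4) + C(9,4) − C(5,4) = 1001 + 126 − 5 = 1122.
So draws with at least one of each: 3060 − 1122 = 1938, probability 1938/3060 = 19/30.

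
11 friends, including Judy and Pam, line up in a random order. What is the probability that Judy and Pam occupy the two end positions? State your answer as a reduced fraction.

1/55

There are 11! = 39916800 arrangements.
Place Judy and Pam at the ends in 2 ways, arrange the remaining 9 in 9! = 362880 ways: 2·362880 = 725760.
Probability = 725760/39916800 = 1/55.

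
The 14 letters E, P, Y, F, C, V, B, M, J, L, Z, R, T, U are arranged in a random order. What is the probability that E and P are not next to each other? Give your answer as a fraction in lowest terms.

There are 14! = 87178291200 arrangements.
Arrangements with E and P adjacent: 2·13! = 12454041600.
So not adjacent: 87178291200 − 12454041600 = 74724249600, probability 74724249600/87178291200 = 6/7.

6/7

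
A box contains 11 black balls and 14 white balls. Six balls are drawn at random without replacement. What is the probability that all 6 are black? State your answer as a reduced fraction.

3/1150

There are C(25,6) = 177100 possible selections.
Selections with all black: C(11,6) = 462.
Probability = 462/177100 = 3/1150.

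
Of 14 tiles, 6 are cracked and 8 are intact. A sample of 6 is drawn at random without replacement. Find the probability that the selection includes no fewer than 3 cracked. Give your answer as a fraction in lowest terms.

Total selections: C(14,6) = 3003.
Favorable selections (no fewer than 3 cracked): C(6,3)·C(8,3) + C(6,4)·C(8,2) + C(6,5)·C(8,1) + C(6,6)·C(8,0) = 1120 + 420 + 48 + 1 = 1589.
Probability = 1589/3003 = 227/429.

227/429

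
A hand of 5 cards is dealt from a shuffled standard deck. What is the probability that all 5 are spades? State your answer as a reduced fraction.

There are C(52,5) = 2598960 possible 5-card hands.
Hands that are all spades: C(13,5) = 1287.
Probability = 1287/2598960 = 33/66640.

33/66640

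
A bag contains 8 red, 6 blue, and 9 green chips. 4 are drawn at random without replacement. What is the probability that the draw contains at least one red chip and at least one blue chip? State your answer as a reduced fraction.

68/115

There are C(23,4) = 8855 possible draws.
By inclusion-exclusion on the complements, draws missing all red or all blue: C(15,4) + C(17,4) − C(9,4) = 1365 + 2380 − 126 = 3619.
So draws with at least one of each: 8855 − 3619 = 5236, probability 5236/8855 = 68/115.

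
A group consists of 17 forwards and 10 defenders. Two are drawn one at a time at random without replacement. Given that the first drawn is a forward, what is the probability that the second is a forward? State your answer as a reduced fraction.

After removing one forward, 26 remain: 16 forwards and 10 defenders.
So the probability the next is a forward is 16/26 = 8/13.

8/13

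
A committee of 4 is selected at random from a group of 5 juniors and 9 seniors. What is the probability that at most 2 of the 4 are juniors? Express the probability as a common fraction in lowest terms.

Total selections: C(14,4) = 1001.
Count the complement (more than 2 juniors): C(5,3)·C(9,1) + C(5,4)·C(9,0) = 90 + 5 = 95.
Probability = 1 − 95/1001 = 906/1001.

906/1001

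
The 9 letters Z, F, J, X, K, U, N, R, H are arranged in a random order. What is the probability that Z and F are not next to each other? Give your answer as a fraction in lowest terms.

There are 9! = 362880 arrangements.
Arrangements with Z and F adjacent: 2·8! = 80640.
So not adjacent: 362880 − 80640 = 282240, probability 282240/362880 = 7/9.

7/9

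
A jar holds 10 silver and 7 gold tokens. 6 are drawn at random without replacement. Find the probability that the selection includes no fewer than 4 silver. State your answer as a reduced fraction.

Total selections: C(17,6) = 12376.
Favorable selections (no fewer than 4 silver): C(10,4)·C(7,2) + C(10,5)·C(7,1) + C(10,6)·C(7,0) = 4410 + 1764 + 210 = 6384.
Probability = 6384/12376 = 114/221.

114/221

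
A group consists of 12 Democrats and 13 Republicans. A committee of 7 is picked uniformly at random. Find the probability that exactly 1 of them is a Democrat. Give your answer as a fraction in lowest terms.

468/10925

Total number of selections: C(25,7) = 480700.
Selections with exactly 1 Democrat: choose 1 of the 12 Democrats and 6 of the 13 Republicans, C(12,1)·C(13,6) = 12·1716 = 20592.
Probability = 20592/480700 = 468/10925.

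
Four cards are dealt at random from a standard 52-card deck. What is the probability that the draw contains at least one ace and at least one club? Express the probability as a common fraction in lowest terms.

There are C(52,4) = 270725 possible draws.
By inclusion-exclusion on the complements, draws missing all aces or all clubs: C(48,4) + C(39,4) − C(36,4) = 194580 + 82251 − 58905 = 217926.
So draws with at least one of each: 270725 − 217926 = 52799, probability 52799/270725.

52799/270725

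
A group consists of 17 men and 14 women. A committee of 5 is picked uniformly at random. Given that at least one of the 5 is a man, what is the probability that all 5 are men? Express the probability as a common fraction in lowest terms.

52/1411

Work in counts. Selections with at least one man: C(31,5) − C(14,5) = 169911 − 2002 = 167909.
Of those, selections where all 5 are men: C(17,5) = 6188.
Conditional probability = 6188/167909 = 52/1411.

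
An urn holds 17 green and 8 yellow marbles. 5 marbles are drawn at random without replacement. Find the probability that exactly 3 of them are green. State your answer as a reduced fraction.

Total number of selections: C(25,5) = 53130.
Selections with exactly 3 green: choose 3 of the 17 green and 2 of the 8 yellow, C(17,3)·C(8,2) = 680·28 = 19040.
Probability = 19040/53130 = 272/759.

272/759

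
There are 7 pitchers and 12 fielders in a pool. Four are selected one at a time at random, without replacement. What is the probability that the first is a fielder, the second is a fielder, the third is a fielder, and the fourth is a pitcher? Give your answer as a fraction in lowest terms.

Multiply the conditional probabilities at each draw: 12/19 · 11/18 · 10/17 · 7/16 = 9240/93024 = 385/3876.

385/3876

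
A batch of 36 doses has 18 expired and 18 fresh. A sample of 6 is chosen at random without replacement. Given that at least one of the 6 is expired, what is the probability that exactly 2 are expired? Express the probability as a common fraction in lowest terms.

Work in counts. Selections with at least one expired: C(36,6) − C(18,6) = 1947792 − 18564 = 1929228.
Of those, selections where exactly 2 are expired: C(18,2)·C(18,4) = 153·3060 = 468180.
Conditional probability = 468180/1929228 = 2295/9457.

2295/9457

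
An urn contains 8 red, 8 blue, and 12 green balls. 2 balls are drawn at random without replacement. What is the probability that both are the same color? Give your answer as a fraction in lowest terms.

61/189

There are C(28,2) = 378 ways to draw 2 balls.
All same color: C(8,2) + C(8,2) + C(12,2) = 28 + 28 + 66 = 122.
Probability = 122/378 = 61/189.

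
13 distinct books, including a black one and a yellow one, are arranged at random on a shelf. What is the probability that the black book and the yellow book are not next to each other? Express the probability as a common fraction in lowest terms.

There are 13! = 6227020800 arrangements.
Arrangements with the black book and the yellow book adjacent: 2·12! = 958003200.
So not adjacent: 6227020800 − 958003200 = 5269017600, probability 5269017600/6227020800 = 11/13.

11/13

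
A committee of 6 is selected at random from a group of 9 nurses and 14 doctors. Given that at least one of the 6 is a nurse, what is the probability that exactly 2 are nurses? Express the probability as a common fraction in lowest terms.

Work in counts. Selections with at least one nurse: C(23,6) − C(14,6) = 100947 − 3003 = 97944.
Of those, selections where exactly 2 are nurses: C(9,2)·C(14,4) = 36·1001 = 36036.
Conditional probability = 36036/97944 = 39/106.

39/106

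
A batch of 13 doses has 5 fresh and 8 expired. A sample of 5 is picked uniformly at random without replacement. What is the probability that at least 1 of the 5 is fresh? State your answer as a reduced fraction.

1231/1287

Total selections: C(13,5) = 1287.
The complement is all 5 are expired: C(8,5) = 56.
Probability = 1 − 56/1287 = 1231/1287.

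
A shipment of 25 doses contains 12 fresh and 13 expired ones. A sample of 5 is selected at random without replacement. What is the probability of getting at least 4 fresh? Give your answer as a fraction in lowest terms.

219/1610

Total selections: C(25,5) = 53130.
Favorable selections (at least 4 fresh): C(12,4)·C(13,1) + C(12,5)·C(13,0) = 6435 + 792 = 7227.
Probability = 7227/53130 = 219/1610.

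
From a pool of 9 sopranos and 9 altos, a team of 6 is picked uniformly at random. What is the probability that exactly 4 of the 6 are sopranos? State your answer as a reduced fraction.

The sample space is all 6-subsets of the 18: C(18,6) = 18564.
Selections with exactly 4 sopranos: choose 4 of the 9 sopranos and 2 of the 9 altos, C(9,4)·C(9,2) = 126·36 = 4536.
Probability = 4536/18564 = 54/221.

54/221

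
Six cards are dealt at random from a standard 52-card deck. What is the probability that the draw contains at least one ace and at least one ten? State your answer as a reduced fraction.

There are C(52,6) = 20358520 possible draws.
By inclusion-exclusion on the complements, draws missing all aces or all tens: C(48,6) + C(48,6) − C(44,6) = 12271512 + 12271512 − 7059052 = 17483972.
So draws with at least one of each: 20358520 − 17483972 = 2874548, probability 2874548/20358520 = 718637/5089630.

718637/5089630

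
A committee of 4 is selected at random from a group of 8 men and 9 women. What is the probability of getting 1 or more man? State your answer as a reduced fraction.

161/170

There are C(17,4) = 2380 ways to choose the 4.
The complement is all 4 are women: C(9,4) = 126.
Probability = 1 − 126/2380 = 2254/2380 = 161/170.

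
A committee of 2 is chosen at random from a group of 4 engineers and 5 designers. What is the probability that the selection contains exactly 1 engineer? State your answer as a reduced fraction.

Total number of selections: C(9,2) = 36.
Selections with exactly 1 engineer: choose 1 of the 4 engineers and 1 of the 5 designers, C(4,1)·C(5,1) = 4·5 = 20.
Probability = 20/36 = 5/9.

5/9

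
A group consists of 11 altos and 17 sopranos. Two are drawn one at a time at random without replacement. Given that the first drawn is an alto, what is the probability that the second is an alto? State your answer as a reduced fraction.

After removing one alto, 27 remain: 10 altos and 17 sopranos.
So the probability the next is an alto is 10/27.

10/27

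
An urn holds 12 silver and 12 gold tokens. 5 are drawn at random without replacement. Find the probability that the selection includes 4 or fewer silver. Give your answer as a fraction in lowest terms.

158/161

Total selections: C(24,5) = 42504.
The complement is exactly 5 silver: C(12,5)·C(12,0) = 792.
Probability = 1 − 792/42504 = 41712/42504 = 158/161.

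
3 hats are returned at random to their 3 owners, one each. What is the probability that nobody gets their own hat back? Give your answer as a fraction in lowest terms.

There are 3! = 6 assignments.
By inclusion-exclusion, assignments with no fixed points: C(3,0)·3! − C(3,1)·2! + C(3,2)·1! − C(3,3)·0! = 2.
Probability = 2/6 = 1/3.

1/3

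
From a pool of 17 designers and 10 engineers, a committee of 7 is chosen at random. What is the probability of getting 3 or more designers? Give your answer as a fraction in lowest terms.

Total selections: C(27,7) = 888030.
Count the complement (fewer than 3 designers): C(17,0)·C(10,7) + C(17,1)·C(10,6) + C(17,2)·C(10,5) = 120 + 3570 + 34272 = 37962.
Probability = 1 − 37962/888030 = 850068/888030 = 15742/16445.

15742/16445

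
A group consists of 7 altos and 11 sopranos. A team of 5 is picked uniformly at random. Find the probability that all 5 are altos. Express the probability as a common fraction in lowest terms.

There are C(18,5) = 8568 possible selections.
Selections with all altos: C(7,5) = 21.
Probability = 21/8568 = 1/408.

1/408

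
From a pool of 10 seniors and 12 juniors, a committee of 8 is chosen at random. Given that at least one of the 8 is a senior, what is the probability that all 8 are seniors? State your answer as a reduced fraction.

1/7095

Work in counts. Selections with at least one senior: C(22,8) − C(12,8) = 319770 − 495 = 319275.
Of those, selections where all 8 are seniors: C(10,8) = 45.
Conditional probability = 45/319275 = 1/7095.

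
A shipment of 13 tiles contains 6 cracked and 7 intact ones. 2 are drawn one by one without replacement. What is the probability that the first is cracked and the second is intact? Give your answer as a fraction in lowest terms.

7/26

Multiply the conditional probabilities at each draw: 6/13 · 7/12 = 42/156 = 7/26.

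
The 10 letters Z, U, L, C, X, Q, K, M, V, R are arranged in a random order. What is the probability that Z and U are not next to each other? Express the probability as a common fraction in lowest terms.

There are 10! = 3628800 arrangements.
Arrangements with Z and U adjacent: 2·9! = 725760.
So not adjacent: 3628800 − 725760 = 2903040, probability 2903040/3628800 = 4/5.

4/5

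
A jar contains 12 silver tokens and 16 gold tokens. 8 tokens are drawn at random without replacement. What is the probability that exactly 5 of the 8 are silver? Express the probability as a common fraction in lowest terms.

128/897

Total number of selections: C(28,8) = 3108105.
Selections with exactly 5 silver: choose 5 of the 12 silver and 3 of the 16 gold, C(12,5)·C(16,3) = 792·560 = 443520.
Probability = 443520/3108105 = 128/897.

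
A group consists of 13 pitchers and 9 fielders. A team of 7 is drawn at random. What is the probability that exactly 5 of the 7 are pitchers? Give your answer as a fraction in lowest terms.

The sample space is all 7-subsets of the 22: C(22,7) = 170544.
Selections with exactly 5 pitchers: choose 5 of the 13 pitchers and 2 of the 9 fielders, C(13,5)·C(9,2) = 1287·36 = 46332.
Probability = 46332/170544 = 351/1292.

351/1292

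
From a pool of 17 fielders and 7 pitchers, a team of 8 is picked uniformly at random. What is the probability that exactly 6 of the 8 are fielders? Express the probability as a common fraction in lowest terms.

Total number of selections: C(24,8) = 735471.
Selections with exactly 6 fielders: choose 6 of the 17 fielders and 2 of the 7 pitchers, C(17,6)·C(7,2) = 12376·21 = 259896.
Probability = 259896/735471 = 5096/14421.

5096/14421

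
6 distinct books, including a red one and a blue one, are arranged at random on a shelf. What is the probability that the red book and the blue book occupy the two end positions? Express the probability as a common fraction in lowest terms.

1/15

There are 6! = 720 arrangements.
Place the red book and the blue book at the ends in 2 ways, arrange the remaining 4 in 4! = 24 ways: 2·24 = 48.
Probability = 48/720 = 1/15.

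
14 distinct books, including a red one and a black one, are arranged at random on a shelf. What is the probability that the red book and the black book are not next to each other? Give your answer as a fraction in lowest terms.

6/7

There are 14! = 87178291200 arrangements.
Arrangements with the red book and the black book adjacent: 2·13! = 12454041600.
So not adjacent: 87178291200 − 12454041600 = 74724249600, probability 74724249600/87178291200 = 6/7.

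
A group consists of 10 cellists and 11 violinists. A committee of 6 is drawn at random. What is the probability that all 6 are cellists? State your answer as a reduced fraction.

There are C(21,6) = 54264 possible selections.
Selections with all cellists: C(10,6) = 210.
Probability = 210/54264 = 5/1292.

5/1292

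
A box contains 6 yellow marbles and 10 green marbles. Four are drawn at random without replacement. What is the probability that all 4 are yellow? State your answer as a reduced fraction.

There are C(16,4) = 1820 possible selections.
Selections with all yellow: C(6,4) = 15.
Probability = 15/1820 = 3/364.

3/364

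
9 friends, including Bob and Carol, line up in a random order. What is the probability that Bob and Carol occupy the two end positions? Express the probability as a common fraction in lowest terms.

1/36

There are 9! = 362880 arrangements.
Place Bob and Carol at the ends in 2 ways, arrange the remaining 7 in 7! = 5040 ways: 2·5040 = 10080.
Probability = 10080/362880 = 1/36.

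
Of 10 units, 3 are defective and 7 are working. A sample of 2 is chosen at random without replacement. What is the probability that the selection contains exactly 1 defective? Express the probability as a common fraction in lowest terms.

The sample space is all 2-subsets of the 10: C(10,2) = 45.
Selections with exactly 1 defective: choose 1 of the 3 defective and 1 of the 7 working, C(3,1)·C(7,1) = 3·7 = 21.
Probability = 21/45 = 7/15.

7/15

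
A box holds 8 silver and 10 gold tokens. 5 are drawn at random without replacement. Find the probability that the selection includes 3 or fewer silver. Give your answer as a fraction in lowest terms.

Total selections: C(18,5) = 8568.
Count the complement (more than 3 silver): C(8,4)·C(10,1) + C(8,5)·C(10,0) = 700 + 56 = 756.
Probability = 1 − 756/8568 = 7812/8568 = 31/34.

31/34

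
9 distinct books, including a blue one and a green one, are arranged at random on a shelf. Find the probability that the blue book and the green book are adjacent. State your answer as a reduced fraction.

There are 9! = 362880 arrangements.
Treat the blue book and the green book as a block: 8! arrangements of the blocks × 2 orders within the block = 2·40320 = 80640.
Probability = 80640/362880 = 2/9.

2/9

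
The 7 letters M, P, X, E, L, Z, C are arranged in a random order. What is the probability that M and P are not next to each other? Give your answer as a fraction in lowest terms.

5/7

There are 7! = 5040 arrangements.
Arrangements with M and P adjacent: 2·6! = 1440.
So not adjacent: 5040 − 1440 = 3600, probability 3600/5040 = 5/7.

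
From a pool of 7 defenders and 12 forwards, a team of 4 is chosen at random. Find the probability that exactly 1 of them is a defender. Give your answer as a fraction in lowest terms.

385/969

The sample space is all 4-subsets of the 19: C(19,4) = 3876.
Selections with exactly 1 defender: choose 1 of the 7 defenders and 3 of the 12 forwards, C(7,1)·C(12,3) = 7·220 = 1540.
Probability = 1540/3876 = 385/969.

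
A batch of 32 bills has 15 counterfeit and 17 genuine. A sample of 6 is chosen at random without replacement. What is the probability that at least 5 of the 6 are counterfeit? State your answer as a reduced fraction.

There are C(32,6) = 906192 ways to choose the 6.
Favorable selections (at least 5 counterfeit): C(15,5)·C(17,1) + C(15,6)·C(17,0) = 51051 + 5005 = 56056.
Probability = 56056/906192 = 1001/16182.

1001/16182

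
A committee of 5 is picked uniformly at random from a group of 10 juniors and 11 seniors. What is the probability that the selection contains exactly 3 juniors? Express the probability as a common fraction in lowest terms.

2200/6783

Total number of selections: C(21,5) = 20349.
Selections with exactly 3 juniors: choose 3 of the 10 juniors and 2 of the 11 seniors, C(10,3)·C(11,2) = 120·55 = 6600.
Probability = 6600/20349 = 2200/6783.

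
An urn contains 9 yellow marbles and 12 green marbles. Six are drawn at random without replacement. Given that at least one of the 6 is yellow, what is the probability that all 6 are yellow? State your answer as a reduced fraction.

Work in counts. Selections with at least one yellow: C(21,6) − C(12,6) = 54264 − 924 = 53340.
Of those, selections where all 6 are yellow: C(9,6) = 84.
Conditional probability = 84/53340 = 1/635.

1/635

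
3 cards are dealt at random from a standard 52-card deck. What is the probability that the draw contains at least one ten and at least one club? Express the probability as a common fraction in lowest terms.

There are C(52,3) = 22100 possible draws.
By inclusion-exclusion on the complements, draws missing all tens or all clubs: C(48,3) + C(39,3) − C(36,3) = 17296 + 9139 − 7140 = 19295.
So draws with at least one of each: 22100 − 19295 = 2805, probability 2805/22100 = 33/260.

33/260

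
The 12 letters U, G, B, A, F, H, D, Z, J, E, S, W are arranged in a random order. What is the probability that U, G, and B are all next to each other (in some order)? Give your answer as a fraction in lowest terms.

There are 12! = 479001600 arrangements.
Treat the three as one block: 10! placements × 3! orders within the block = 3628800·6 = 21772800.
Probability = 21772800/479001600 = 1/22.

1/22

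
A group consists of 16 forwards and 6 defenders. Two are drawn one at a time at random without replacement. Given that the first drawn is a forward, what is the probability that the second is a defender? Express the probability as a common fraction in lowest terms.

2/7

After removing one forward, 21 remain: 15 forwards and 6 defenders.
So the probability the next is a defender is 6/21 = 2/7.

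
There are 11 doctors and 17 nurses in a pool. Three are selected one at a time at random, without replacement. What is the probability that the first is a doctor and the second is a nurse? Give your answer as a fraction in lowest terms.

187/756

Multiply the conditional probabilities at each draw: 11/28 · 17/27 = 187/756.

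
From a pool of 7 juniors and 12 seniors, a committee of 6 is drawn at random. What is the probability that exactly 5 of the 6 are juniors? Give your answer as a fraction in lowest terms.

3/323

There are C(19,6) = 27132 ways to choose 6 from 19.
Selections with exactly 5 juniors: choose 5 of the 7 juniors and 1 of the 12 seniors, C(7,5)·C(12,1) = 21·12 = 252.
Probability = 252/27132 = 3/323.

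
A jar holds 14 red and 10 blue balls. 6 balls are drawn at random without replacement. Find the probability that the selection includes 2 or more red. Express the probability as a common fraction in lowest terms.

Total selections: C(24,6) = 134596.
Count the complement (fewer than 2 red): C(14,0)·C(10,6) + C(14,1)·C(10,5) = 210 + 3528 = 3738.
Probability = 1 − 3738/134596 = 130858/134596 = 9347/9614.

9347/9614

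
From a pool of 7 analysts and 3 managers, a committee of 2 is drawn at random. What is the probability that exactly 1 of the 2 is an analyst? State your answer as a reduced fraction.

There are C(10,2) = 45 ways to choose 2 from 10.
Selections with exactly 1 analyst: choose 1 of the 7 analysts and 1 of the 3 managers, C(7,1)·C(3,1) = 7·3 = 21.
Probability = 21/45 = 7/15.

7/15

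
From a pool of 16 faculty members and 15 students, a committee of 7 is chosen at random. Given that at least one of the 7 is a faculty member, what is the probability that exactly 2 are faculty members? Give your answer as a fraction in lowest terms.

154/1121

Work in counts. Selections with at least one faculty member: C(31,7) − C(15,7) = 2629575 − 6435 = 2623140.
Of those, selections where exactly 2 are faculty members: C(16,2)·C(15,5) = 120·3003 = 360360.
Conditional probability = 360360/2623140 = 154/1121.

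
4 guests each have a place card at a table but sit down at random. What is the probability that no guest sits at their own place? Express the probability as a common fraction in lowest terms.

3/8

There are 4! = 24 seatings.
By inclusion-exclusion, seatings with no fixed points: C(4,0)·4! − C(4,1)·3! + C(4,2)·2! − C(4,3)·1! + C(4,4)·0! = 9.
Probability = 9/24 = 3/8.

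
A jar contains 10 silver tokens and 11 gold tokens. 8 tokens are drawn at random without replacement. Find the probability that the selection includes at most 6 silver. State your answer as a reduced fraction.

Total selections: C(21,8) = 203490.
Favorable selections (at most 6 silver): C(10,0)·C(11,8) + C(10,1)·C(11,7) + C(10,2)·C(11,6) + C(10,3)·C(11,5) + C(10,4)·C(11,4) + C(10,5)·C(11,3) + C(10,6)·C(11,2) = 165 + 3300 + 20790 + 55440 + 69300 + 41580 + 11550 = 202125.
Probability = 202125/203490 = 1925/1938.

1925/1938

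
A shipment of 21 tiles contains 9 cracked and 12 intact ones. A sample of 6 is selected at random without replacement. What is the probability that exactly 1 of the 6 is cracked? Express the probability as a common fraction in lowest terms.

Total number of selections: C(21,6) = 54264.
Selections with exactly 1 cracked: choose 1 of the 9 cracked and 5 of the 12 intact, C(9,1)·C(12,5) = 9·792 = 7128.
Probability = 7128/54264 = 297/2261.

297/2261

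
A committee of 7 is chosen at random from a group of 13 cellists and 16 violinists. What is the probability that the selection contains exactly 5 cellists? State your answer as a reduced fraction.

66/667

There are C(29,7) = 1560780 ways to choose 7 from 29.
Selections with exactly 5 cellists: choose 5 of the 13 cellists and 2 of the 16 violinists, C(13,5)·C(16,2) = 1287·120 = 154440.
Probability = 154440/1560780 = 66/667.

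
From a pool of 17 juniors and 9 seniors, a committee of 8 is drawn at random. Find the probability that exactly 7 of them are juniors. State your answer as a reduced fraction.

1224/10925

The sample space is all 8-subsets of the 26: C(26,8) = 1562275.
Selections with exactly 7 juniors: choose 7 of the 17 juniors and 1 of the 9 seniors, C(17,7)·C(9,1) = 19448·9 = 175032.
Probability = 175032/1562275 = 1224/10925.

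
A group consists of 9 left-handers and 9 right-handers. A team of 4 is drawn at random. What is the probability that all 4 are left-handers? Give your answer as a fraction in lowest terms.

There are C(18,4) = 3060 possible selections.
Selections with all left-handers: C(9,4) = 126.
Probability = 126/3060 = 7/170.

7/170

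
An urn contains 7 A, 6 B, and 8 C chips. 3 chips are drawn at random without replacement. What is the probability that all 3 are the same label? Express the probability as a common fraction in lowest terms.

111/1330

There are C(21,3) = 1330 ways to draw 3 chips.
All same label: C(7,3) + C(6,3) + C(8,3) = 35 + 20 + 56 = 111.
Probability = 111/1330.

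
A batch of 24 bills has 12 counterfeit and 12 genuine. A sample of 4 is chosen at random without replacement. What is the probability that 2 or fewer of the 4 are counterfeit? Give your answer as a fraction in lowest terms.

There are C(24,4) = 10626 ways to choose the 4.
Favorable selections (2 or fewer counterfeit): C(12,0)·C(12,4) + C(12,1)·C(12,3) + C(12,2)·C(12,2) = 495 + 2640 + 4356 = 7491.
Probability = 7491/10626 = 227/322.

227/322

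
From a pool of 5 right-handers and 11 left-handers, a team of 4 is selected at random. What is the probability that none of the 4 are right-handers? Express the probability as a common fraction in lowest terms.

33/182

There are C(16,4) = 1820 possible selections.
Selections with no right-handers (all left-handers): C(11,4) = 330.
Probability = 330/1820 = 33/182.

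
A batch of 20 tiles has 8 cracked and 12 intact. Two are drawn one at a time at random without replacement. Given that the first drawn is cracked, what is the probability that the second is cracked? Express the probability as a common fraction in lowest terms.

7/19

After removing one cracked, 19 remain: 7 cracked and 12 intact.
So the probability the next is cracked is 7/19.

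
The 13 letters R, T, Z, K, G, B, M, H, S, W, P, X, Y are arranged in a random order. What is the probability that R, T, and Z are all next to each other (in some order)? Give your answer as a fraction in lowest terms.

1/26

There are 13! = 6227020800 arrangements.
Treat the three as one block: 11! placements × 3! orders within the block = 39916800·6 = 239500800.
Probability = 239500800/6227020800 = 1/26.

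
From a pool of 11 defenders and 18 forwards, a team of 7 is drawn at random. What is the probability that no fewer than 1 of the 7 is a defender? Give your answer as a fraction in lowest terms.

3267/3335

There are C(29,7) = 1560780 ways to choose the 7.
The complement is all 7 are forwards: C(18,7) = 31824.
Probability = 1 − 31824/1560780 = 1528956/1560780 = 3267/3335.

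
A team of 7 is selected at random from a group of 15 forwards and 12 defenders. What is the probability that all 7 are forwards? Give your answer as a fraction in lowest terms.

1/138

There are C(27,7) = 888030 possible selections.
Selections with all forwards: C(15,7) = 6435.
Probability = 6435/888030 = 1/138.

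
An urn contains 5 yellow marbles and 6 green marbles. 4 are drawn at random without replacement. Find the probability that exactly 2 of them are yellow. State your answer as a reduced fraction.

5/11

Total number of selections: C(11,4) = 330.
Selections with exactly 2 yellow: choose 2 of the 5 yellow and 2 of the 6 green, C(5,2)·C(6,2) = 10·15 = 150.
Probability = 150/330 = 5/11.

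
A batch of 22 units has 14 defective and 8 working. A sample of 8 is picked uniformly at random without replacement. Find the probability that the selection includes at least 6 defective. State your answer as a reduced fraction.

Total selections: C(22,8) = 319770.
Favorable selections (at least 6 defective): C(14,6)·C(8,2) + C(14,7)·C(8,1) + C(14,8)·C(8,0) = 84084 + 27456 + 3003 = 114543.
Probability = 114543/319770 = 1157/3230.

1157/3230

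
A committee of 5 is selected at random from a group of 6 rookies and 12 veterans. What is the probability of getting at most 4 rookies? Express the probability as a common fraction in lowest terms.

Total selections: C(18,5) = 8568.
The complement is exactly 5 rookies: C(6,5)·C(12,0) = 6.
Probability = 1 − 6/8568 = 8562/8568 = 1427/1428.

1427/1428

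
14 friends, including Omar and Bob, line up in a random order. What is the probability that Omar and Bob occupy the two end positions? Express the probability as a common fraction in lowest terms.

1/91

There are 14! = 87178291200 arrangements.
Place Omar and Bob at the ends in 2 ways, arrange the remaining 12 in 12! = 479001600 ways: 2·479001600 = 958003200.
Probability = 958003200/87178291200 = 1/91.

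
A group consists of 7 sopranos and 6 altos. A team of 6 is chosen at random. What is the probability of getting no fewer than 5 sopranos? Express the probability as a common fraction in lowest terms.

133/1716

Total selections: C(13,6) = 1716.
Favorable selections (no fewer than 5 sopranos): C(7,5)·C(6,1) + C(7,6)·C(6,0) = 126 + 7 = 133.
Probability = 133/1716.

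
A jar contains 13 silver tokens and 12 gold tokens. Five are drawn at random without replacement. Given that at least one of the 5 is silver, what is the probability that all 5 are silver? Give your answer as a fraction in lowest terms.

3/122

Work in counts. Selections with at least one silver: C(25,5) − C(12,5) = 53130 − 792 = 52338.
Of those, selections where all 5 are silver: C(13,5) = 1287.
Conditional probability = 1287/52338 = 3/122.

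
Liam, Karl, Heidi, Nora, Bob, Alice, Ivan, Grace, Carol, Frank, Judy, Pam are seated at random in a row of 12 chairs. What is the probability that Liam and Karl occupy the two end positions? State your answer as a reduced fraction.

1/66

There are 12! = 479001600 arrangements.
Place Liam and Karl at the ends in 2 ways, arrange the remaining 10 in 10! = 3628800 ways: 2·3628800 = 7257600.
Probability = 7257600/479001600 = 1/66.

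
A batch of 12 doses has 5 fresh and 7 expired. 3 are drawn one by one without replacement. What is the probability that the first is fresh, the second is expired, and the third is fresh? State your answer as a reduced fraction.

Multiply the conditional probabilities at each draw: 5/12 · 7/11 · 4/10 = 140/1320 = 7/66.

7/66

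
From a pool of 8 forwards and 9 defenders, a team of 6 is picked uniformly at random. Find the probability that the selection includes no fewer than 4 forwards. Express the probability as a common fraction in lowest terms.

109/442

There are C(17,6) = 12376 ways to choose the 6.
Favorable selections (no fewer than 4 forwards): C(8,4)·C(9,2) + C(8,5)·C(9,1) + C(8,6)·C(9,0) = 2520 + 504 + 28 = 3052.
Probability = 3052/12376 = 109/442.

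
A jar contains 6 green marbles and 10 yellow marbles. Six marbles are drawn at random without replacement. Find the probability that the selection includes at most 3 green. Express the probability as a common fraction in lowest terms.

909/1001

There are C(16,6) = 8008 ways to choose the 6.
Count the complement (more than 3 green): C(6,4)·C(10,2) + C(6,5)·C(10,1) + C(6,6)·C(10,0) = 675 + 60 + 1 = 736.
Probability = 1 − 736/8008 = 7272/8008 = 909/1001.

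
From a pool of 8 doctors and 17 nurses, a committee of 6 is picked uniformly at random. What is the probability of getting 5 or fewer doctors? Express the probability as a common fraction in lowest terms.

There are C(25,6) = 177100 ways to choose the 6.
The complement is exactly 6 doctors: C(8,6)·C(17,0) = 28.
Probability = 1 − 28/177100 = 177072/177100 = 6324/6325.

6324/6325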